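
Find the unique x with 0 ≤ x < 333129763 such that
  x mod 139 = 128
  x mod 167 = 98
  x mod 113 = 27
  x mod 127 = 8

265976489

From x ≡ 128 (mod 139) write x = 128 + 139t. Substituting into x ≡ 98 (mod 167) gives 139t ≡ 137 (mod 167), and since 139⁻¹ ≡ 161 (mod 167), t ≡ 13. Hence x ≡ 128 + 139·13 = 1935 (mod 23213).
From x ≡ 1935 (mod 23213) write x = 1935 + 23213t. Substituting into x ≡ 27 (mod 113) gives 23213t ≡ 13 (mod 113), and since 48⁻¹ ≡ 73 (mod 113), t ≡ 45. Hence x ≡ 1935 + 23213·45 = 1046520 (mod 2623069).
From x ≡ 1046520 (mod 2623069) write x = 1046520 + 2623069t. Substituting into x ≡ 8 (mod 127) gives 2623069t ≡ 95 (mod 127), and since 11⁻¹ ≡ 104 (mod 127), t ≡ 101. Hence x ≡ 1046520 + 2623069·101 = 265976489 (mod 333129763).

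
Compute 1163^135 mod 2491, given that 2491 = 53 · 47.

Mod 53: 1163 ≡ 50; by Fermat, exponent reduces to 135 mod 52 = 31; 50^31 ≡ 31 (mod 53).
Mod 47: 1163 ≡ 35; by Fermat, exponent reduces to 135 mod 46 = 43; 35^43 ≡ 30 (mod 47).
Combine by CRT: x ≡ 31 (mod 53), x ≡ 30 (mod 47) ⇒ x ≡ 2098 (mod 2491).

2098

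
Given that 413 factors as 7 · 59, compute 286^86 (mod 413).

Mod 7: 286 ≡ 6; by Fermat, exponent reduces to 86 mod 6 = 2; 6^2 ≡ 1 (mod 7).
Mod 59: 286 ≡ 50; by Fermat, exponent reduces to 86 mod 58 = 28; 50^28 ≡ 46 (mod 59).
Combine by CRT: x ≡ 1 (mod 7), x ≡ 46 (mod 59) ⇒ x ≡ 400 (mod 413).

400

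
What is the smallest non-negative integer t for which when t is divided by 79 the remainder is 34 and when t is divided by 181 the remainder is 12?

Combine the congruences pairwise.
From t ≡ 34 (mod 79) write t = 34 + 79s. Substituting into t ≡ 12 (mod 181) gives 79s ≡ 159 (mod 181), and since 79⁻¹ ≡ 55 (mod 181), s ≡ 57. Hence t ≡ 34 + 79·57 = 4537 (mod 14299).

4537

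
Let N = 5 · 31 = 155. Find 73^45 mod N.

Mod 5: 73 ≡ 3; by Fermat, exponent reduces to 45 mod 4 = 1; 3^1 ≡ 3 (mod 5).
Mod 31: 73 ≡ 11; by Fermat, exponent reduces to 45 mod 30 = 15; 11^15 ≡ 30 (mod 31).
Combine by CRT: x ≡ 3 (mod 5), x ≡ 30 (mod 31) ⇒ x ≡ 123 (mod 155).

123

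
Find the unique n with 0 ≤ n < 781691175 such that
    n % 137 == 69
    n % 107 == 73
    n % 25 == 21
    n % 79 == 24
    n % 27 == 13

From n ≡ 69 (mod 137) write n = 69 + 137t. Substituting into n ≡ 73 (mod 107) gives 137t ≡ 4 (mod 107), and since 30⁻¹ ≡ 25 (mod 107), t ≡ 100. Hence n ≡ 69 + 137·100 = 13769 (mod 14659).
From n ≡ 13769 (mod 14659) write n = 13769 + 14659t. Substituting into n ≡ 21 (mod 25) gives 14659t ≡ 2 (mod 25), and since 9⁻¹ ≡ 14 (mod 25), t ≡ 3. Hence n ≡ 13769 + 14659·3 = 57746 (mod 366475).
From n ≡ 57746 (mod 366475) write n = 57746 + 366475t. Substituting into n ≡ 24 (mod 79) gives 366475t ≡ 27 (mod 79), and since 73⁻¹ ≡ 13 (mod 79), t ≡ 35. Hence n ≡ 57746 + 366475·35 = 12884371 (mod 28951525).
From n ≡ 12884371 (mod 28951525) write n = 12884371 + 28951525t. Substituting into n ≡ 13 (mod 27) gives 28951525t ≡ 15 (mod 27), and since 19⁻¹ ≡ 10 (mod 27), t ≡ 15. Hence n ≡ 12884371 + 28951525·15 = 447157246 (mod 781691175).

447157246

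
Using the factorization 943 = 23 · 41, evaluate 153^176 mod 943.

Mod 23: 153 ≡ 15; since 22 | 176, by Fermat 15^176 ≡ 1 (mod 23).
Mod 41: 153 ≡ 30; by Fermat, exponent reduces to 176 mod 40 = 16; 30^16 ≡ 10 (mod 41).
Combine by CRT: x ≡ 1 (mod 23), x ≡ 10 (mod 41) ⇒ x ≡ 461 (mod 943).

461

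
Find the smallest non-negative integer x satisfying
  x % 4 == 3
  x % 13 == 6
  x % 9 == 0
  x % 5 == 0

1215

The moduli are pairwise coprime; N = 4·13·9·5 = 2340.
N/4 = 585; 585 ≡ 1 (mod 4), inverse 1.
N/13 = 180; 180 ≡ 11 (mod 13); 11·6 ≡ 1, so inverse 6.
N/9 = 260; 260 ≡ 8 (mod 9); 8·8 ≡ 1, so inverse 8.
N/5 = 468; 468 ≡ 3 (mod 5); 3·2 ≡ 1, so inverse 2.
x ≡ 3·585·1 + 6·180·6 + 0·260·8 + 0·468·2 = 8235.
8235 mod 2340 = 1215.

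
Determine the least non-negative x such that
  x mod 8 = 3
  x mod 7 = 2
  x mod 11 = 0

The moduli are pairwise coprime; N = 8·7·11 = 616.
N/8 = 77; 77 ≡ 5 (mod 8); 5·5 ≡ 1, so inverse 5.
N/7 = 88; 88 ≡ 4 (mod 7); 4·2 ≡ 1, so inverse 2.
N/11 = 56; 56 ≡ 1 (mod 11), inverse 1.
x ≡ 3·77·5 + 2·88·2 + 0·56·1 = 1507.
1507 mod 616 = 275.

275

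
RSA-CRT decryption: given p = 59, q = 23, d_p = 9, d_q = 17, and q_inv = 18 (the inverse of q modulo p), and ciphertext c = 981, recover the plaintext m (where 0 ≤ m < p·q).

m₁ = c^(d_p) mod p: c ≡ 37 (mod 59), and 37^9 mod 59 = 55.
m₂ = c^(d_q) mod q: c ≡ 15 (mod 23), and 15^17 mod 23 = 10.
h = q_inv·(m₁ − m₂) mod p = 18·(55 − 10) mod 59 = 43.
m = m₂ + h·q = 10 + 43·23 = 999.

999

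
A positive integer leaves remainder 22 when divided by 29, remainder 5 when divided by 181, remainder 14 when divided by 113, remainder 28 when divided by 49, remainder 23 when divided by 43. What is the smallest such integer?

The moduli are pairwise coprime; N = 29·181·113·49·43 = 1249739659.
N/29 = 43094471; 43094471 ≡ 7 (mod 29); 7·25 ≡ 1, so inverse 25.
N/181 = 6904639; 6904639 ≡ 32 (mod 181); 32·17 ≡ 1, so inverse 17.
N/113 = 11059643; 11059643 ≡ 107 (mod 113); 107·94 ≡ 1, so inverse 94.
N/49 = 25504891; 25504891 ≡ 48 (mod 49); 48·48 ≡ 1, so inverse 48.
N/43 = 29063713; 29063713 ≡ 13 (mod 43); 13·10 ≡ 1, so inverse 10.
k ≡ 22·43094471·25 + 5·6904639·17 + 14·11059643·94 + 28·25504891·48 + 23·29063713·10 = 79806571047.
79806571047 mod 1249739659 = 1072972530.

1072972530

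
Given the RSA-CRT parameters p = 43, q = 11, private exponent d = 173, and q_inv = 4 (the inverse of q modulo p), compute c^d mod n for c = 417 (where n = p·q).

98

d_p = d mod (p−1) = 173 mod 42 = 5; d_q = d mod (q−1) = 3.
m₁ = c^(d_p) mod p: c ≡ 30 (mod 43), and 30^5 mod 43 = 12.
m₂ = c^(d_q) mod q: c ≡ 10 (mod 11), and 10^3 mod 11 = 10.
h = q_inv·(m₁ − m₂) mod p = 4·(12 − 10) mod 43 = 8.
m = m₂ + h·q = 10 + 8·11 = 98.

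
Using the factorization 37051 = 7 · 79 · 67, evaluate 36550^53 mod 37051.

Mod 7: 36550 ≡ 3; by Fermat, exponent reduces to 53 mod 6 = 5; 3^5 ≡ 5 (mod 7).
Mod 79: 36550 ≡ 52; 52^53 ≡ 52 (mod 79).
Mod 67: 36550 ≡ 35; 35^53 ≡ 65 (mod 67).
Combine by CRT: x ≡ 5 (mod 7), x ≡ 52 (mod 79), x ≡ 65 (mod 67) ⇒ x ≡ 2343 (mod 37051).

2343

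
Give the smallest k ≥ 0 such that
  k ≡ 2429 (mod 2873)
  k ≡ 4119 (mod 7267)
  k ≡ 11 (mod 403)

gcd(2873, 7267) = 169 and 169 | (4119 − 2429), so the pair is consistent; merging gives k ≡ 105857 (mod 123539), where 123539 = lcm(2873, 7267).
gcd(123539, 403) = 13 and 13 | (11 − 105857), so the pair is consistent; merging gives k ≡ 3564949 (mod 3829709), where 3829709 = lcm(123539, 403).
The solution is unique modulo lcm(2873, 7267, 403) = 3829709.

3564949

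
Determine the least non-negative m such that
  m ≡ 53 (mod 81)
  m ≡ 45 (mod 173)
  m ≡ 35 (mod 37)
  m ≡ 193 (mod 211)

The moduli are pairwise coprime; N = 81·173·37·211 = 109399491.
N/81 = 1350611; 1350611 ≡ 17 (mod 81); 17·62 ≡ 1, so inverse 62.
N/173 = 632367; 632367 ≡ 52 (mod 173); 52·10 ≡ 1, so inverse 10.
N/37 = 2956743; 2956743 ≡ 36 (mod 37); 36·36 ≡ 1, so inverse 36.
N/211 = 518481; 518481 ≡ 54 (mod 211); 54·43 ≡ 1, so inverse 43.
m ≡ 53·1350611·62 + 45·632367·10 + 35·2956743·36 + 193·518481·43 = 12751042895.
12751042895 mod 109399491 = 60701939.

60701939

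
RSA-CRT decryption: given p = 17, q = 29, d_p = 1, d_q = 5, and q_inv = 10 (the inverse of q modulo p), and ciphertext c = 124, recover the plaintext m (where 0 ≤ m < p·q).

56

m₁ = c^(d_p) mod p: c ≡ 5 (mod 17), and 5^1 mod 17 = 5.
m₂ = c^(d_q) mod q: c ≡ 8 (mod 29), and 8^5 mod 29 = 27.
h = q_inv·(m₁ − m₂) mod p = 10·(5 − 27) mod 17 = 1.
m = m₂ + h·q = 27 + 1·29 = 56.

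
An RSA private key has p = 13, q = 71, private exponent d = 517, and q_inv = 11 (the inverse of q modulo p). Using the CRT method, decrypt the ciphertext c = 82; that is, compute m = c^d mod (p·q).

d_p = d mod (p−1) = 517 mod 12 = 1; d_q = d mod (q−1) = 27.
m₁ = c^(d_p) mod p: c ≡ 4 (mod 13), and 4^1 mod 13 = 4.
m₂ = c^(d_q) mod q: c ≡ 11 (mod 71), and 11^27 mod 71 = 65.
h = q_inv·(m₁ − m₂) mod p = 11·(4 − 65) mod 13 = 5.
m = m₂ + h·q = 65 + 5·71 = 420.

420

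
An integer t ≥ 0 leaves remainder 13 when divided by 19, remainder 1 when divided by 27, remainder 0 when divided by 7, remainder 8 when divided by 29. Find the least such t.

From t ≡ 13 (mod 19) write t = 13 + 19s. Substituting into t ≡ 1 (mod 27) gives 19s ≡ 15 (mod 27), and since 19⁻¹ ≡ 10 (mod 27), s ≡ 15. Hence t ≡ 13 + 19·15 = 298 (mod 513).
From t ≡ 298 (mod 513) write t = 298 + 513s. Substituting into t ≡ 0 (mod 7) gives 513s ≡ 3 (mod 7), and since 2⁻¹ ≡ 4 (mod 7), s ≡ 5. Hence t ≡ 298 + 513·5 = 2863 (mod 3591).
From t ≡ 2863 (mod 3591) write t = 2863 + 3591s. Substituting into t ≡ 8 (mod 29) gives 3591s ≡ 16 (mod 29), and since 24⁻¹ ≡ 23 (mod 29), s ≡ 20. Hence t ≡ 2863 + 3591·20 = 74683 (mod 104139).

74683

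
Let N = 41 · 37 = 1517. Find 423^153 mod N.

Mod 41: 423 ≡ 13; by Fermat, exponent reduces to 153 mod 40 = 33; 13^33 ≡ 30 (mod 41).
Mod 37: 423 ≡ 16; by Fermat, exponent reduces to 153 mod 36 = 9; 16^9 ≡ 1 (mod 37).
Combine by CRT: x ≡ 30 (mod 41), x ≡ 1 (mod 37) ⇒ x ≡ 112 (mod 1517).

112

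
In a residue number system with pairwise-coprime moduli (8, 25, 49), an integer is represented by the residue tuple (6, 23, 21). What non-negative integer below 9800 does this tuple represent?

The moduli are pairwise coprime; N = 8·25·49 = 9800.
N/8 = 1225; 1225 ≡ 1 (mod 8), inverse 1.
N/25 = 392; 392 ≡ 17 (mod 25); 17·3 ≡ 1, so inverse 3.
N/49 = 200; 200 ≡ 4 (mod 49); 4·37 ≡ 1, so inverse 37.
x ≡ 6·1225·1 + 23·392·3 + 21·200·37 = 189798.
189798 mod 9800 = 3598.

3598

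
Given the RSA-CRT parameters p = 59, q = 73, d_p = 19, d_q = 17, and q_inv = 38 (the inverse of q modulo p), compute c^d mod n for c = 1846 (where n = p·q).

3899

m₁ = c^(d_p) mod p: c ≡ 17 (mod 59), and 17^19 mod 59 = 5.
m₂ = c^(d_q) mod q: c ≡ 21 (mod 73), and 21^17 mod 73 = 30.
h = q_inv·(m₁ − m₂) mod p = 38·(5 − 30) mod 59 = 53.
m = m₂ + h·q = 30 + 53·73 = 3899.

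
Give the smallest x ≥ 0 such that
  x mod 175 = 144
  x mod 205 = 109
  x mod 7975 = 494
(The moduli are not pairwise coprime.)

Combine the congruences pairwise.
gcd(175, 205) = 5 and 5 | (109 − 144), so the pair is consistent; merging gives x ≡ 1544 (mod 7175), where 7175 = lcm(175, 205).
gcd(7175, 7975) = 25 and 25 | (494 − 1544), so the pair is consistent; merging gives x ≡ 726219 (mod 2288825), where 2288825 = lcm(7175, 7975).
The solution is unique modulo lcm(175, 205, 7975) = 2288825.

726219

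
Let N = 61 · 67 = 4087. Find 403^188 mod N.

2815

Mod 61: 403 ≡ 37; by Fermat, exponent reduces to 188 mod 60 = 8; 37^8 ≡ 9 (mod 61).
Mod 67: 403 ≡ 1; by Fermat, exponent reduces to 188 mod 66 = 56; 1^56 ≡ 1 (mod 67).
Combine by CRT: x ≡ 9 (mod 61), x ≡ 1 (mod 67) ⇒ x ≡ 2815 (mod 4087).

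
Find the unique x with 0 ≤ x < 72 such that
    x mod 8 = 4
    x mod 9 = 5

From x ≡ 4 (mod 8) write x = 4 + 8t. Substituting into x ≡ 5 (mod 9) gives 8t ≡ 1 (mod 9), and since 8⁻¹ ≡ 8 (mod 9), t ≡ 8. Hence x ≡ 4 + 8·8 = 68 (mod 72).

68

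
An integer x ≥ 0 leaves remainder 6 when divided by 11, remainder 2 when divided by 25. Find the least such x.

127

Combine the congruences pairwise.
From x ≡ 6 (mod 11) write x = 6 + 11t. Substituting into x ≡ 2 (mod 25) gives 11t ≡ 21 (mod 25), and since 11⁻¹ ≡ 16 (mod 25), t ≡ 11. Hence x ≡ 6 + 11·11 = 127 (mod 275).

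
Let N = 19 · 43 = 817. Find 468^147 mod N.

Mod 19: 468 ≡ 12; by Fermat, exponent reduces to 147 mod 18 = 3; 12^3 ≡ 18 (mod 19).
Mod 43: 468 ≡ 38; by Fermat, exponent reduces to 147 mod 42 = 21; 38^21 ≡ 1 (mod 43).
Combine by CRT: x ≡ 18 (mod 19), x ≡ 1 (mod 43) ⇒ x ≡ 474 (mod 817).

474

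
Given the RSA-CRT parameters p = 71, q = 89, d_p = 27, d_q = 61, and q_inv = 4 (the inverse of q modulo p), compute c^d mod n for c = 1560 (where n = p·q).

m₁ = c^(d_p) mod p: c ≡ 69 (mod 71), and 69^27 mod 71 = 33.
m₂ = c^(d_q) mod q: c ≡ 47 (mod 89), and 47^61 mod 89 = 68.
h = q_inv·(m₁ − m₂) mod p = 4·(33 − 68) mod 71 = 2.
m = m₂ + h·q = 68 + 2·89 = 246.

246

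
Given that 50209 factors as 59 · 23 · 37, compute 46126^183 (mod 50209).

8126

Mod 59: 46126 ≡ 47; by Fermat, exponent reduces to 183 mod 58 = 9; 47^9 ≡ 43 (mod 59).
Mod 23: 46126 ≡ 11; by Fermat, exponent reduces to 183 mod 22 = 7; 11^7 ≡ 7 (mod 23).
Mod 37: 46126 ≡ 24; by Fermat, exponent reduces to 183 mod 36 = 3; 24^3 ≡ 23 (mod 37).
Combine by CRT: x ≡ 43 (mod 59), x ≡ 7 (mod 23), x ≡ 23 (mod 37) ⇒ x ≡ 8126 (mod 50209).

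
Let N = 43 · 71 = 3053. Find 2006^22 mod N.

445

Mod 43: 2006 ≡ 28; 28^22 ≡ 15 (mod 43).
Mod 71: 2006 ≡ 18; 18^22 ≡ 19 (mod 71).
Combine by CRT: x ≡ 15 (mod 43), x ≡ 19 (mod 71) ⇒ x ≡ 445 (mod 3053).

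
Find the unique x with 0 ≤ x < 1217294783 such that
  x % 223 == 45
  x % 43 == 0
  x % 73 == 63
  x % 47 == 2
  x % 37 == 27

856870632

The moduli are pairwise coprime; N = 223·43·73·47·37 = 1217294783.
N/223 = 5458721; 5458721 ≡ 127 (mod 223); 127·72 ≡ 1, so inverse 72.
N/43 = 28309181; 28309181 ≡ 2 (mod 43); 2·22 ≡ 1, so inverse 22.
N/73 = 16675271; 16675271 ≡ 27 (mod 73); 27·46 ≡ 1, so inverse 46.
N/47 = 25899889; 25899889 ≡ 22 (mod 47); 22·15 ≡ 1, so inverse 15.
N/37 = 32899859; 32899859 ≡ 14 (mod 37); 14·8 ≡ 1, so inverse 8.
x ≡ 45·5458721·72 + 0·28309181·22 + 63·16675271·46 + 2·25899889·15 + 27·32899859·8 = 73894557612.
73894557612 mod 1217294783 = 856870632.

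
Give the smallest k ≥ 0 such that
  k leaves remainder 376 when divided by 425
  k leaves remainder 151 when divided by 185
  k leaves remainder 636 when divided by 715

458951

gcd(425, 185) = 5 and 5 | (151 − 376), so the pair is consistent; merging gives k ≡ 2926 (mod 15725), where 15725 = lcm(425, 185).
gcd(15725, 715) = 5 and 5 | (636 − 2926), so the pair is consistent; merging gives k ≡ 458951 (mod 2248675), where 2248675 = lcm(15725, 715).
The solution is unique modulo lcm(425, 185, 715) = 2248675.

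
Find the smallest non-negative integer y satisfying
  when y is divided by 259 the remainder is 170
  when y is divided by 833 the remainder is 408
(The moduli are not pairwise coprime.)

4573

gcd(259, 833) = 7 and 7 | (408 − 170), so the pair is consistent; merging gives y ≡ 4573 (mod 30821), where 30821 = lcm(259, 833).
The solution is unique modulo lcm(259, 833) = 30821.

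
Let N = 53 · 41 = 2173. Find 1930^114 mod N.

Mod 53: 1930 ≡ 22; by Fermat, exponent reduces to 114 mod 52 = 10; 22^10 ≡ 6 (mod 53).
Mod 41: 1930 ≡ 3; by Fermat, exponent reduces to 114 mod 40 = 34; 3^34 ≡ 9 (mod 41).
Combine by CRT: x ≡ 6 (mod 53), x ≡ 9 (mod 41) ⇒ x ≡ 1649 (mod 2173).

1649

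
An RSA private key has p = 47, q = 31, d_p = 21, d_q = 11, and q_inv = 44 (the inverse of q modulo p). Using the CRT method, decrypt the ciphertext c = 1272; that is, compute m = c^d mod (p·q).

1055

m₁ = c^(d_p) mod p: c ≡ 3 (mod 47), and 3^21 mod 47 = 21.
m₂ = c^(d_q) mod q: c ≡ 1 (mod 31), and 1^11 mod 31 = 1.
h = q_inv·(m₁ − m₂) mod p = 44·(21 − 1) mod 47 = 34.
m = m₂ + h·q = 1 + 34·31 = 1055.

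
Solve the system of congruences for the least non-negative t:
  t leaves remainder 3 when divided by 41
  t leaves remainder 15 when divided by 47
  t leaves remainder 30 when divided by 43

46169

Combine the congruences pairwise.
From t ≡ 3 (mod 41) write t = 3 + 41s. Substituting into t ≡ 15 (mod 47) gives 41s ≡ 12 (mod 47), and since 41⁻¹ ≡ 39 (mod 47), s ≡ 45. Hence t ≡ 3 + 41·45 = 1848 (mod 1927).
From t ≡ 1848 (mod 1927) write t = 1848 + 1927s. Substituting into t ≡ 30 (mod 43) gives 1927s ≡ 31 (mod 43), and since 35⁻¹ ≡ 16 (mod 43), s ≡ 23. Hence t ≡ 1848 + 1927·23 = 46169 (mod 82861).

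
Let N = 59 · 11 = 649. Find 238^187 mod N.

Mod 59: 238 ≡ 2; by Fermat, exponent reduces to 187 mod 58 = 13; 2^13 ≡ 50 (mod 59).
Mod 11: 238 ≡ 7; by Fermat, exponent reduces to 187 mod 10 = 7; 7^7 ≡ 6 (mod 11).
Combine by CRT: x ≡ 50 (mod 59), x ≡ 6 (mod 11) ⇒ x ≡ 50 (mod 649).

50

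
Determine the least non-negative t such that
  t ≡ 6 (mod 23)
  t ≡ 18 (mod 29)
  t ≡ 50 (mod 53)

The moduli are pairwise coprime; N = 23·29·53 = 35351.
N/23 = 1537; 1537 ≡ 19 (mod 23); 19·17 ≡ 1, so inverse 17.
N/29 = 1219; 1219 ≡ 1 (mod 29), inverse 1.
N/53 = 667; 667 ≡ 31 (mod 53); 31·12 ≡ 1, so inverse 12.
t ≡ 6·1537·17 + 18·1219·1 + 50·667·12 = 578916.
578916 mod 35351 = 13300.

13300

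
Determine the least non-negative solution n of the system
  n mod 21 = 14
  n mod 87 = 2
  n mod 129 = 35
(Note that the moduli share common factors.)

25319

gcd(21, 87) = 3 and 3 | (2 − 14), so the pair is consistent; merging gives n ≡ 350 (mod 609), where 609 = lcm(21, 87).
gcd(609, 129) = 3 and 3 | (35 − 350), so the pair is consistent; merging gives n ≡ 25319 (mod 26187), where 26187 = lcm(609, 129).
The solution is unique modulo lcm(21, 87, 129) = 26187.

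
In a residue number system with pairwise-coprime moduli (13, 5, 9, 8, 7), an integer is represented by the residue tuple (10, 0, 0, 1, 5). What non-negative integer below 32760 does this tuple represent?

Combine the congruences pairwise.
From x ≡ 10 (mod 13) write x = 10 + 13t. Substituting into x ≡ 0 (mod 5) gives 13t ≡ 0 (mod 5), and since 3⁻¹ ≡ 2 (mod 5), t ≡ 0. Hence x ≡ 10 + 13·0 = 10 (mod 65).
From x ≡ 10 (mod 65) write x = 10 + 65t. Substituting into x ≡ 0 (mod 9) gives 65t ≡ 8 (mod 9), and since 2⁻¹ ≡ 5 (mod 9), t ≡ 4. Hence x ≡ 10 + 65·4 = 270 (mod 585).
From x ≡ 270 (mod 585) write x = 270 + 585t. Substituting into x ≡ 1 (mod 8) gives 585t ≡ 3 (mod 8), and since 1⁻¹ ≡ 1 (mod 8), t ≡ 3. Hence x ≡ 270 + 585·3 = 2025 (mod 4680).
From x ≡ 2025 (mod 4680) write x = 2025 + 4680t. Substituting into x ≡ 5 (mod 7) gives 4680t ≡ 3 (mod 7), and since 4⁻¹ ≡ 2 (mod 7), t ≡ 6. Hence x ≡ 2025 + 4680·6 = 30105 (mod 32760).

30105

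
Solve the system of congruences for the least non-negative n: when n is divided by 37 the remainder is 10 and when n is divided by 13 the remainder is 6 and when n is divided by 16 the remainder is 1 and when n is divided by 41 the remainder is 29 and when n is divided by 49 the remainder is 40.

8364193

The moduli are pairwise coprime; M = 37·13·16·41·49 = 15461264.
M/37 = 417872; 417872 ≡ 31 (mod 37); 31·6 ≡ 1, so inverse 6.
M/13 = 1189328; 1189328 ≡ 10 (mod 13); 10·4 ≡ 1, so inverse 4.
M/16 = 966329; 966329 ≡ 9 (mod 16); 9·9 ≡ 1, so inverse 9.
M/41 = 377104; 377104 ≡ 27 (mod 41); 27·38 ≡ 1, so inverse 38.
M/49 = 315536; 315536 ≡ 25 (mod 49); 25·2 ≡ 1, so inverse 2.
n ≡ 10·417872·6 + 6·1189328·4 + 1·966329·9 + 29·377104·38 + 40·315536·2 = 503124641.
503124641 mod 15461264 = 8364193.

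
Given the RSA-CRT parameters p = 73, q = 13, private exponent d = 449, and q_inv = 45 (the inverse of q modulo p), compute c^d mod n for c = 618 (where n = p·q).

544

d_p = d mod (p−1) = 449 mod 72 = 17; d_q = d mod (q−1) = 5.
m₁ = c^(d_p) mod p: c ≡ 34 (mod 73), and 34^17 mod 73 = 33.
m₂ = c^(d_q) mod q: c ≡ 7 (mod 13), and 7^5 mod 13 = 11.
h = q_inv·(m₁ − m₂) mod p = 45·(33 − 11) mod 73 = 41.
m = m₂ + h·q = 11 + 41·13 = 544.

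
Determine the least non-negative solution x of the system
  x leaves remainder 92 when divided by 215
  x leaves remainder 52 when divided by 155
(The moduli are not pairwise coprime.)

Combine the congruences pairwise.
gcd(215, 155) = 5 and 5 | (52 − 92), so the pair is consistent; merging gives x ≡ 4392 (mod 6665), where 6665 = lcm(215, 155).
The solution is unique modulo lcm(215, 155) = 6665.

4392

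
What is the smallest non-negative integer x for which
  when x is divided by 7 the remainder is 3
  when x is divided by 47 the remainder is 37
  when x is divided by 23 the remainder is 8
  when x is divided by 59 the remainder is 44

137042

The moduli are pairwise coprime; N = 7·47·23·59 = 446453.
N/7 = 63779; 63779 ≡ 2 (mod 7); 2·4 ≡ 1, so inverse 4.
N/47 = 9499; 9499 ≡ 5 (mod 47); 5·19 ≡ 1, so inverse 19.
N/23 = 19411; 19411 ≡ 22 (mod 23); 22·22 ≡ 1, so inverse 22.
N/59 = 7567; 7567 ≡ 15 (mod 59); 15·4 ≡ 1, so inverse 4.
x ≡ 3·63779·4 + 37·9499·19 + 8·19411·22 + 44·7567·4 = 12191273.
12191273 mod 446453 = 137042.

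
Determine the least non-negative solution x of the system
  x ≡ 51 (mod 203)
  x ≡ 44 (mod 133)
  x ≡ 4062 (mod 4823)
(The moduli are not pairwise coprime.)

Combine the congruences pairwise.
gcd(203, 133) = 7 and 7 | (44 − 51), so the pair is consistent; merging gives x ≡ 3502 (mod 3857), where 3857 = lcm(203, 133).
gcd(3857, 4823) = 7 and 7 | (4062 − 3502), so the pair is consistent; merging gives x ≡ 1118175 (mod 2657473), where 2657473 = lcm(3857, 4823).
The solution is unique modulo lcm(203, 133, 4823) = 2657473.

1118175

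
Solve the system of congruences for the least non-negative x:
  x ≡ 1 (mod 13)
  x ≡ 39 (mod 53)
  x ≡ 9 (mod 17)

2848

From x ≡ 1 (mod 13) write x = 1 + 13t. Substituting into x ≡ 39 (mod 53) gives 13t ≡ 38 (mod 53), and since 13⁻¹ ≡ 49 (mod 53), t ≡ 7. Hence x ≡ 1 + 13·7 = 92 (mod 689).
From x ≡ 92 (mod 689) write x = 92 + 689t. Substituting into x ≡ 9 (mod 17) gives 689t ≡ 2 (mod 17), and since 9⁻¹ ≡ 2 (mod 17), t ≡ 4. Hence x ≡ 92 + 689·4 = 2848 (mod 11713).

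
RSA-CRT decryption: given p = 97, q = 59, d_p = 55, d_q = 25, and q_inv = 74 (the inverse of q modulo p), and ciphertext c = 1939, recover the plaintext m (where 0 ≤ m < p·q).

m₁ = c^(d_p) mod p: c ≡ 96 (mod 97), and 96^55 mod 97 = 96.
m₂ = c^(d_q) mod q: c ≡ 51 (mod 59), and 51^25 mod 59 = 26.
h = q_inv·(m₁ − m₂) mod p = 74·(96 − 26) mod 97 = 39.
m = m₂ + h·q = 26 + 39·59 = 2327.

2327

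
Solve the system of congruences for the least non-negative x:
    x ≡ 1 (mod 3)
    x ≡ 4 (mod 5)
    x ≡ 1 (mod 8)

49

The moduli are pairwise coprime; N = 3·5·8 = 120.
N/3 = 40; 40 ≡ 1 (mod 3), inverse 1.
N/5 = 24; 24 ≡ 4 (mod 5); 4·4 ≡ 1, so inverse 4.
N/8 = 15; 15 ≡ 7 (mod 8); 7·7 ≡ 1, so inverse 7.
x ≡ 1·40·1 + 4·24·4 + 1·15·7 = 529.
529 mod 120 = 49.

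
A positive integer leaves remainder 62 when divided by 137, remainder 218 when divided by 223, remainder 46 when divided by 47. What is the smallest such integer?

90756

From m ≡ 62 (mod 137) write m = 62 + 137t. Substituting into m ≡ 218 (mod 223) gives 137t ≡ 156 (mod 223), and since 137⁻¹ ≡ 70 (mod 223), t ≡ 216. Hence m ≡ 62 + 137·216 = 29654 (mod 30551).
From m ≡ 29654 (mod 30551) write m = 29654 + 30551t. Substituting into m ≡ 46 (mod 47) gives 30551t ≡ 2 (mod 47), and since 1⁻¹ ≡ 1 (mod 47), t ≡ 2. Hence m ≡ 29654 + 30551·2 = 90756 (mod 1435897).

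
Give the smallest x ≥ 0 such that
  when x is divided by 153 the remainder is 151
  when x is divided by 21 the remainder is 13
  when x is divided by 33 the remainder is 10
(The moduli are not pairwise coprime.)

gcd(153, 21) = 3 and 3 | (13 − 151), so the pair is consistent; merging gives x ≡ 916 (mod 1071), where 1071 = lcm(153, 21).
gcd(1071, 33) = 3 and 3 | (10 − 916), so the pair is consistent; merging gives x ≡ 11626 (mod 11781), where 11781 = lcm(1071, 33).
The solution is unique modulo lcm(153, 21, 33) = 11781.

11626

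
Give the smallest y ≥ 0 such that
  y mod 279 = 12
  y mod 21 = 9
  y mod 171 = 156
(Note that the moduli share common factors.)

14520

gcd(279, 21) = 3 and 3 | (9 − 12), so the pair is consistent; merging gives y ≡ 849 (mod 1953), where 1953 = lcm(279, 21).
gcd(1953, 171) = 9 and 9 | (156 − 849), so the pair is consistent; merging gives y ≡ 14520 (mod 37107), where 37107 = lcm(1953, 171).
The solution is unique modulo lcm(279, 21, 171) = 37107.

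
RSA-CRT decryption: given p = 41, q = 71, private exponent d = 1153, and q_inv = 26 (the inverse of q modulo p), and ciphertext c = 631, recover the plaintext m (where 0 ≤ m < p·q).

d_p = d mod (p−1) = 1153 mod 40 = 33; d_q = d mod (q−1) = 33.
m₁ = c^(d_p) mod p: c ≡ 16 (mod 41), and 16^33 mod 41 = 37.
m₂ = c^(d_q) mod q: c ≡ 63 (mod 71), and 63^33 mod 71 = 61.
h = q_inv·(m₁ − m₂) mod p = 26·(37 − 61) mod 41 = 32.
m = m₂ + h·q = 61 + 32·71 = 2333.

2333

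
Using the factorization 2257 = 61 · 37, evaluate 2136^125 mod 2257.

1343

Mod 61: 2136 ≡ 1; by Fermat, exponent reduces to 125 mod 60 = 5; 1^5 ≡ 1 (mod 61).
Mod 37: 2136 ≡ 27; by Fermat, exponent reduces to 125 mod 36 = 17; 27^17 ≡ 11 (mod 37).
Combine by CRT: x ≡ 1 (mod 61), x ≡ 11 (mod 37) ⇒ x ≡ 1343 (mod 2257).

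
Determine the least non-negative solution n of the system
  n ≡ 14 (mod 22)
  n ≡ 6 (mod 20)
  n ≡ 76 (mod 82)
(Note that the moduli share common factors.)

2126

Combine the congruences pairwise.
gcd(22, 20) = 2 and 2 | (6 − 14), so the pair is consistent; merging gives n ≡ 146 (mod 220), where 220 = lcm(22, 20).
gcd(220, 82) = 2 and 2 | (76 − 146), so the pair is consistent; merging gives n ≡ 2126 (mod 9020), where 9020 = lcm(220, 82).
The solution is unique modulo lcm(22, 20, 82) = 9020.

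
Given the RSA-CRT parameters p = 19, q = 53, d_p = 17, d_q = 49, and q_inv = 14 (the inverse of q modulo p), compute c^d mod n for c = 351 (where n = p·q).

m₁ = c^(d_p) mod p: c ≡ 9 (mod 19), and 9^17 mod 19 = 17.
m₂ = c^(d_q) mod q: c ≡ 33 (mod 53), and 33^49 mod 53 = 18.
h = q_inv·(m₁ − m₂) mod p = 14·(17 − 18) mod 19 = 5.
m = m₂ + h·q = 18 + 5·53 = 283.

283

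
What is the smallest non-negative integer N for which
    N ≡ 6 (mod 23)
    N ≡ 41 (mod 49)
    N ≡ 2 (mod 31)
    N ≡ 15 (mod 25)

771840

The moduli are pairwise coprime; M = 23·49·31·25 = 873425.
M/23 = 37975; 37975 ≡ 2 (mod 23); 2·12 ≡ 1, so inverse 12.
M/49 = 17825; 17825 ≡ 38 (mod 49); 38·40 ≡ 1, so inverse 40.
M/31 = 28175; 28175 ≡ 27 (mod 31); 27·23 ≡ 1, so inverse 23.
M/25 = 34937; 34937 ≡ 12 (mod 25); 12·23 ≡ 1, so inverse 23.
N ≡ 6·37975·12 + 41·17825·40 + 2·28175·23 + 15·34937·23 = 45316515.
45316515 mod 873425 = 771840.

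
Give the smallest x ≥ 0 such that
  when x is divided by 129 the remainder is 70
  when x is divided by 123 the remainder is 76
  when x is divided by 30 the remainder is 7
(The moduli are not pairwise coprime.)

10777

gcd(129, 123) = 3 and 3 | (76 − 70), so the pair is consistent; merging gives x ≡ 199 (mod 5289), where 5289 = lcm(129, 123).
gcd(5289, 30) = 3 and 3 | (7 − 199), so the pair is consistent; merging gives x ≡ 10777 (mod 52890), where 52890 = lcm(5289, 30).
The solution is unique modulo lcm(129, 123, 30) = 52890.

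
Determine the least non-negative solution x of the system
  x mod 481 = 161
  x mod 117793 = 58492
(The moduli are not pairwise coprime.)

2532145

Combine the congruences pairwise.
gcd(481, 117793) = 13 and 13 | (58492 − 161), so the pair is consistent; merging gives x ≡ 2532145 (mod 4358341), where 4358341 = lcm(481, 117793).
The solution is unique modulo lcm(481, 117793) = 4358341.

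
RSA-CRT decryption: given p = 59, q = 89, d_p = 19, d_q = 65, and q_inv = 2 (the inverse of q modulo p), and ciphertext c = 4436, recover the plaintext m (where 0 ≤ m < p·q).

m₁ = c^(d_p) mod p: c ≡ 11 (mod 59), and 11^19 mod 59 = 42.
m₂ = c^(d_q) mod q: c ≡ 75 (mod 89), and 75^65 mod 89 = 66.
h = q_inv·(m₁ − m₂) mod p = 2·(42 − 66) mod 59 = 11.
m = m₂ + h·q = 66 + 11·89 = 1045.

1045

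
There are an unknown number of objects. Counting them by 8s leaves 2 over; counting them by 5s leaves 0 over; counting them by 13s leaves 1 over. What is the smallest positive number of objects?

170

From N ≡ 2 (mod 8) write N = 2 + 8t. Substituting into N ≡ 0 (mod 5) gives 8t ≡ 3 (mod 5), and since 3⁻¹ ≡ 2 (mod 5), t ≡ 1. Hence N ≡ 2 + 8·1 = 10 (mod 40).
From N ≡ 10 (mod 40) write N = 10 + 40t. Substituting into N ≡ 1 (mod 13) gives 40t ≡ 4 (mod 13), and since 1⁻¹ ≡ 1 (mod 13), t ≡ 4. Hence N ≡ 10 + 40·4 = 170 (mod 520).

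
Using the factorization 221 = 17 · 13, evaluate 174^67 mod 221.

Mod 17: 174 ≡ 4; by Fermat, exponent reduces to 67 mod 16 = 3; 4^3 ≡ 13 (mod 17).
Mod 13: 174 ≡ 5; by Fermat, exponent reduces to 67 mod 12 = 7; 5^7 ≡ 8 (mod 13).
Combine by CRT: x ≡ 13 (mod 17), x ≡ 8 (mod 13) ⇒ x ≡ 47 (mod 221).

47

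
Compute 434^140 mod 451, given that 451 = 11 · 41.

122

Mod 11: 434 ≡ 5; since 10 | 140, by Fermat 5^140 ≡ 1 (mod 11).
Mod 41: 434 ≡ 24; by Fermat, exponent reduces to 140 mod 40 = 20; 24^20 ≡ 40 (mod 41).
Combine by CRT: x ≡ 1 (mod 11), x ≡ 40 (mod 41) ⇒ x ≡ 122 (mod 451).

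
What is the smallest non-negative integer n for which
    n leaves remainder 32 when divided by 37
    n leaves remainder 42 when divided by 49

Combine the congruences pairwise.
From n ≡ 32 (mod 37) write n = 32 + 37t. Substituting into n ≡ 42 (mod 49) gives 37t ≡ 10 (mod 49), and since 37⁻¹ ≡ 4 (mod 49), t ≡ 40. Hence n ≡ 32 + 37·40 = 1512 (mod 1813).

1512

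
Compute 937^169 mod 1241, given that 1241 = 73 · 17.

342

Mod 73: 937 ≡ 61; by Fermat, exponent reduces to 169 mod 72 = 25; 61^25 ≡ 50 (mod 73).
Mod 17: 937 ≡ 2; by Fermat, exponent reduces to 169 mod 16 = 9; 2^9 ≡ 2 (mod 17).
Combine by CRT: x ≡ 50 (mod 73), x ≡ 2 (mod 17) ⇒ x ≡ 342 (mod 1241).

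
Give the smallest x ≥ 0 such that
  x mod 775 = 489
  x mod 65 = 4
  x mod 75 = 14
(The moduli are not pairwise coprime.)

gcd(775, 65) = 5 and 5 | (4 − 489), so the pair is consistent; merging gives x ≡ 5139 (mod 10075), where 10075 = lcm(775, 65).
gcd(10075, 75) = 25 and 25 | (14 − 5139), so the pair is consistent; merging gives x ≡ 25289 (mod 30225), where 30225 = lcm(10075, 75).
The solution is unique modulo lcm(775, 65, 75) = 30225.

25289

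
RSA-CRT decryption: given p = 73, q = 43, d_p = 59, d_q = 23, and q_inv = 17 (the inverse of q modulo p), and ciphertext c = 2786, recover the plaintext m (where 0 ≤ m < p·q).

2069

m₁ = c^(d_p) mod p: c ≡ 12 (mod 73), and 12^59 mod 73 = 25.
m₂ = c^(d_q) mod q: c ≡ 34 (mod 43), and 34^23 mod 43 = 5.
h = q_inv·(m₁ − m₂) mod p = 17·(25 − 5) mod 73 = 48.
m = m₂ + h·q = 5 + 48·43 = 2069.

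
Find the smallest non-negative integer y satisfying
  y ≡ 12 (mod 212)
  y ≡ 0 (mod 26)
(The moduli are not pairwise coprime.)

2132

gcd(212, 26) = 2 and 2 | (0 − 12), so the pair is consistent; merging gives y ≡ 2132 (mod 2756), where 2756 = lcm(212, 26).
The solution is unique modulo lcm(212, 26) = 2756.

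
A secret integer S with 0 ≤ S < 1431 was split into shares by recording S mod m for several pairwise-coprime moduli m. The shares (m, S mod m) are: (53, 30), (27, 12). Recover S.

984

From S ≡ 30 (mod 53) write S = 30 + 53t. Substituting into S ≡ 12 (mod 27) gives 53t ≡ 9 (mod 27), and since 26⁻¹ ≡ 26 (mod 27), t ≡ 18. Hence S ≡ 30 + 53·18 = 984 (mod 1431).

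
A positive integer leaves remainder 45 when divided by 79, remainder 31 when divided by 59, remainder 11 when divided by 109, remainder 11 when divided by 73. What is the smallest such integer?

13359814

From a ≡ 45 (mod 79) write a = 45 + 79t. Substituting into a ≡ 31 (mod 59) gives 79t ≡ 45 (mod 59), and since 20⁻¹ ≡ 3 (mod 59), t ≡ 17. Hence a ≡ 45 + 79·17 = 1388 (mod 4661).
From a ≡ 1388 (mod 4661) write a = 1388 + 4661t. Substituting into a ≡ 11 (mod 109) gives 4661t ≡ 40 (mod 109), and since 83⁻¹ ≡ 88 (mod 109), t ≡ 32. Hence a ≡ 1388 + 4661·32 = 150540 (mod 508049).
From a ≡ 150540 (mod 508049) write a = 150540 + 508049t. Substituting into a ≡ 11 (mod 73) gives 508049t ≡ 70 (mod 73), and since 42⁻¹ ≡ 40 (mod 73), t ≡ 26. Hence a ≡ 150540 + 508049·26 = 13359814 (mod 37087577).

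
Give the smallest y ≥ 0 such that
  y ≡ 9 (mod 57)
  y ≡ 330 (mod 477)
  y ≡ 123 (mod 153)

gcd(57, 477) = 3 and 3 | (330 − 9), so the pair is consistent; merging gives y ≡ 807 (mod 9063), where 9063 = lcm(57, 477).
gcd(9063, 153) = 9 and 9 | (123 − 807), so the pair is consistent; merging gives y ≡ 136752 (mod 154071), where 154071 = lcm(9063, 153).
The solution is unique modulo lcm(57, 477, 153) = 154071.

136752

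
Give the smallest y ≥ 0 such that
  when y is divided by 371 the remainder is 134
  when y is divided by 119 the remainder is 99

gcd(371, 119) = 7 and 7 | (99 − 134), so the pair is consistent; merging gives y ≡ 2360 (mod 6307), where 6307 = lcm(371, 119).
The solution is unique modulo lcm(371, 119) = 6307.

2360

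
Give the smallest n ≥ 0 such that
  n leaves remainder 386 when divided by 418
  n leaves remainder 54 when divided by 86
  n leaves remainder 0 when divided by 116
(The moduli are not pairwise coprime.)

251604

gcd(418, 86) = 2 and 2 | (54 − 386), so the pair is consistent; merging gives n ≡ 17942 (mod 17974), where 17974 = lcm(418, 86).
gcd(17974, 116) = 2 and 2 | (0 − 17942), so the pair is consistent; merging gives n ≡ 251604 (mod 1042492), where 1042492 = lcm(17974, 116).
The solution is unique modulo lcm(418, 86, 116) = 1042492.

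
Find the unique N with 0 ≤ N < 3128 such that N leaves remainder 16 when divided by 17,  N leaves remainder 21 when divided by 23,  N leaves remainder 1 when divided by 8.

849

From N ≡ 16 (mod 17) write N = 16 + 17t. Substituting into N ≡ 21 (mod 23) gives 17t ≡ 5 (mod 23), and since 17⁻¹ ≡ 19 (mod 23), t ≡ 3. Hence N ≡ 16 + 17·3 = 67 (mod 391).
From N ≡ 67 (mod 391) write N = 67 + 391t. Substituting into N ≡ 1 (mod 8) gives 391t ≡ 6 (mod 8), and since 7⁻¹ ≡ 7 (mod 8), t ≡ 2. Hence N ≡ 67 + 391·2 = 849 (mod 3128).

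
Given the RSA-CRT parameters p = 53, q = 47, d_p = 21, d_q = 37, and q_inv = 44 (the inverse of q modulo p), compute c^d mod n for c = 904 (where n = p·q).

m₁ = c^(d_p) mod p: c ≡ 3 (mod 53), and 3^21 mod 53 = 41.
m₂ = c^(d_q) mod q: c ≡ 11 (mod 47), and 11^37 mod 47 = 26.
h = q_inv·(m₁ − m₂) mod p = 44·(41 − 26) mod 53 = 24.
m = m₂ + h·q = 26 + 24·47 = 1154.

1154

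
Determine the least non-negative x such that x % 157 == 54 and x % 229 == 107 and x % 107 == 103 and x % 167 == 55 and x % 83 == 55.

7329267164

From x ≡ 54 (mod 157) write x = 54 + 157t. Substituting into x ≡ 107 (mod 229) gives 157t ≡ 53 (mod 229), and since 157⁻¹ ≡ 194 (mod 229), t ≡ 206. Hence x ≡ 54 + 157·206 = 32396 (mod 35953).
From x ≡ 32396 (mod 35953) write x = 32396 + 35953t. Substituting into x ≡ 103 (mod 107) gives 35953t ≡ 21 (mod 107), and since 1⁻¹ ≡ 1 (mod 107), t ≡ 21. Hence x ≡ 32396 + 35953·21 = 787409 (mod 3846971).
From x ≡ 787409 (mod 3846971) write x = 787409 + 3846971t. Substituting into x ≡ 55 (mod 167) gives 3846971t ≡ 51 (mod 167), and since 126⁻¹ ≡ 57 (mod 167), t ≡ 68. Hence x ≡ 787409 + 3846971·68 = 262381437 (mod 642444157).
From x ≡ 262381437 (mod 642444157) write x = 262381437 + 642444157t. Substituting into x ≡ 55 (mod 83) gives 642444157t ≡ 44 (mod 83), and since 4⁻¹ ≡ 21 (mod 83), t ≡ 11. Hence x ≡ 262381437 + 642444157·11 = 7329267164 (mod 53322865031).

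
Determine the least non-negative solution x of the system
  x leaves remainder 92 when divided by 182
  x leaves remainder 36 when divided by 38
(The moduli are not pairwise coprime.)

Combine the congruences pairwise.
gcd(182, 38) = 2 and 2 | (36 − 92), so the pair is consistent; merging gives x ≡ 1366 (mod 3458), where 3458 = lcm(182, 38).
The solution is unique modulo lcm(182, 38) = 3458.

1366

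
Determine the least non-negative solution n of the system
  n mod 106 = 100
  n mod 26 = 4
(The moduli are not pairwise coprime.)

524

Combine the congruences pairwise.
gcd(106, 26) = 2 and 2 | (4 − 100), so the pair is consistent; merging gives n ≡ 524 (mod 1378), where 1378 = lcm(106, 26).
The solution is unique modulo lcm(106, 26) = 1378.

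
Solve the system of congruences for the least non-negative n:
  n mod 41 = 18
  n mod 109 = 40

2765

From n ≡ 18 (mod 41) write n = 18 + 41t. Substituting into n ≡ 40 (mod 109) gives 41t ≡ 22 (mod 109), and since 41⁻¹ ≡ 8 (mod 109), t ≡ 67. Hence n ≡ 18 + 41·67 = 2765 (mod 4469).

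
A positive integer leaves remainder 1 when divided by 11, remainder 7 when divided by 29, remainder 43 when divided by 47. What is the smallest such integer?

4038

The moduli are pairwise coprime; N = 11·29·47 = 14993.
N/11 = 1363; 1363 ≡ 10 (mod 11); 10·10 ≡ 1, so inverse 10.
N/29 = 517; 517 ≡ 24 (mod 29); 24·23 ≡ 1, so inverse 23.
N/47 = 319; 319 ≡ 37 (mod 47); 37·14 ≡ 1, so inverse 14.
t ≡ 1·1363·10 + 7·517·23 + 43·319·14 = 288905.
288905 mod 14993 = 4038.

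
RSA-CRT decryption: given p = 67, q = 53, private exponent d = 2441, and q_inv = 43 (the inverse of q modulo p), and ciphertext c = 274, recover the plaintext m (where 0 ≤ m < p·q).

1329

d_p = d mod (p−1) = 2441 mod 66 = 65; d_q = d mod (q−1) = 49.
m₁ = c^(d_p) mod p: c ≡ 6 (mod 67), and 6^65 mod 67 = 56.
m₂ = c^(d_q) mod q: c ≡ 9 (mod 53), and 9^49 mod 53 = 4.
h = q_inv·(m₁ − m₂) mod p = 43·(56 − 4) mod 67 = 25.
m = m₂ + h·q = 4 + 25·53 = 1329.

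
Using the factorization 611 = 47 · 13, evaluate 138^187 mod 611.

161

Mod 47: 138 ≡ 44; by Fermat, exponent reduces to 187 mod 46 = 3; 44^3 ≡ 20 (mod 47).
Mod 13: 138 ≡ 8; by Fermat, exponent reduces to 187 mod 12 = 7; 8^7 ≡ 5 (mod 13).
Combine by CRT: x ≡ 20 (mod 47), x ≡ 5 (mod 13) ⇒ x ≡ 161 (mod 611).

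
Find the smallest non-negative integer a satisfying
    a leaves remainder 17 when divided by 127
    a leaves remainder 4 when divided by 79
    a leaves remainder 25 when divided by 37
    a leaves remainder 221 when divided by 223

From a ≡ 17 (mod 127) write a = 17 + 127t. Substituting into a ≡ 4 (mod 79) gives 127t ≡ 66 (mod 79), and since 48⁻¹ ≡ 28 (mod 79), t ≡ 31. Hence a ≡ 17 + 127·31 = 3954 (mod 10033).
From a ≡ 3954 (mod 10033) write a = 3954 + 10033t. Substituting into a ≡ 25 (mod 37) gives 10033t ≡ 30 (mod 37), and since 6⁻¹ ≡ 31 (mod 37), t ≡ 5. Hence a ≡ 3954 + 10033·5 = 54119 (mod 371221).
From a ≡ 54119 (mod 371221) write a = 54119 + 371221t. Substituting into a ≡ 221 (mod 223) gives 371221t ≡ 68 (mod 223), and since 149⁻¹ ≡ 3 (mod 223), t ≡ 204. Hence a ≡ 54119 + 371221·204 = 75783203 (mod 82782283).

75783203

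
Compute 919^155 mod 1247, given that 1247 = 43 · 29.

Mod 43: 919 ≡ 16; by Fermat, exponent reduces to 155 mod 42 = 29; 16^29 ≡ 16 (mod 43).
Mod 29: 919 ≡ 20; by Fermat, exponent reduces to 155 mod 28 = 15; 20^15 ≡ 20 (mod 29).
Combine by CRT: x ≡ 16 (mod 43), x ≡ 20 (mod 29) ⇒ x ≡ 919 (mod 1247).

919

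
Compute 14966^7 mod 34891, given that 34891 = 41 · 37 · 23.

Mod 41: 14966 ≡ 1; 1^7 ≡ 1 (mod 41).
Mod 37: 14966 ≡ 18; 18^7 ≡ 13 (mod 37).
Mod 23: 14966 ≡ 16; 16^7 ≡ 18 (mod 23).
Combine by CRT: x ≡ 1 (mod 41), x ≡ 13 (mod 37), x ≡ 18 (mod 23) ⇒ x ≡ 21362 (mod 34891).

21362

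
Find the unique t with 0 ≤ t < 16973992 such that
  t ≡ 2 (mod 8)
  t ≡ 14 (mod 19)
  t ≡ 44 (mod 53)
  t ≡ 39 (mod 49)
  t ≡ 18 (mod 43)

The moduli are pairwise coprime; N = 8·19·53·49·43 = 16973992.
N/8 = 2121749; 2121749 ≡ 5 (mod 8); 5·5 ≡ 1, so inverse 5.
N/19 = 893368; 893368 ≡ 7 (mod 19); 7·11 ≡ 1, so inverse 11.
N/53 = 320264; 320264 ≡ 38 (mod 53); 38·7 ≡ 1, so inverse 7.
N/49 = 346408; 346408 ≡ 27 (mod 49); 27·20 ≡ 1, so inverse 20.
N/43 = 394744; 394744 ≡ 4 (mod 43); 4·11 ≡ 1, so inverse 11.
t ≡ 2·2121749·5 + 14·893368·11 + 44·320264·7 + 39·346408·20 + 18·394744·11 = 605795026.
605795026 mod 16973992 = 11705306.

11705306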